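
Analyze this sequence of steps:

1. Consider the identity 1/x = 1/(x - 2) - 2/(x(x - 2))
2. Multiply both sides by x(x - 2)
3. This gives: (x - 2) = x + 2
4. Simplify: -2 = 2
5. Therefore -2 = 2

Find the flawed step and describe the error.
Step 3: This gives: (x - 2) = x + 2

Step 3 makes a sign error when clearing denominators. Multiplying -2/(x(x - 2)) by x(x - 2) gives -2, not +2. The correct result is (x - 2) = x - 2, which is trivially true, not (x - 2) = x + 2. (Step 1 is a valid identity: 1/(x - 2) - 2/(x(x - 2)) = (x - 2)/(x(x - 2)) = 1/x.)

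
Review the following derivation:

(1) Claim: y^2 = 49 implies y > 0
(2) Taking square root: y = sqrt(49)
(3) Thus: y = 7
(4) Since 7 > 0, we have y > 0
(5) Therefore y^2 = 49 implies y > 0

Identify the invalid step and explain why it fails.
Step 2: Taking square root: y = sqrt(49)

Step 2 takes the square root and assumes the positive root only. The equation y^2 = 49 actually has two solutions: y = 7 and y = -7. The proof silently assumes y > 0 without justification, then uses this assumption to conclude y > 0, which is circular. The counterexample y = -7 shows the claim is false.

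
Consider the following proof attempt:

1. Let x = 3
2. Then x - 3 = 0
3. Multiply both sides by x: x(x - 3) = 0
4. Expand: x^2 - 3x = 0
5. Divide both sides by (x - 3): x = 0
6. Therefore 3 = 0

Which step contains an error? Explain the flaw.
Step 5: Divide both sides by (x - 3): x = 0

Step 5 divides both sides by (x - 3). However, since x = 3, we have (x - 3) = 0. Division by zero is undefined, making this step invalid.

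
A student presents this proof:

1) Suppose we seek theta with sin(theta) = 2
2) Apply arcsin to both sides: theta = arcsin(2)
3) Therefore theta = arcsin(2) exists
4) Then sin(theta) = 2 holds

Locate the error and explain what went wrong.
Step 2: Apply arcsin to both sides: theta = arcsin(2)

Step 2 applies arcsin to 2. However, arcsin(x) is only defined for x in [-1, 1] because sin(theta) can only produce values in that range. Since |2| > 1, arcsin(2) is undefined. There is no angle whose sine equals 2.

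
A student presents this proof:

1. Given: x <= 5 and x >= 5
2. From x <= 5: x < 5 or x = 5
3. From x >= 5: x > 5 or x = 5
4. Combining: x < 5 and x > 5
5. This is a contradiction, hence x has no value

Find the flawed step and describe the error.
Step 4: Combining: x < 5 and x > 5

Step 4 incorrectly combines the conditions. From x <= 5 and x >= 5, the intersection is x = 5. The error treats the 'or' cases as 'and' requirements. The correct conclusion is that x = 5 is the unique solution, not that no solution exists.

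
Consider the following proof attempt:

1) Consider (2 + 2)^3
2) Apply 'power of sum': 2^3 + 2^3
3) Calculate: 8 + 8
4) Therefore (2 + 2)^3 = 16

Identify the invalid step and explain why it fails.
Step 2: Apply 'power of sum': 2^3 + 2^3

Step 2 incorrectly applies a non-existent rule '(a+b)^n = a^n + b^n'. This is false in general. The correct expansion uses the binomial theorem. The actual value is (2 + 2)^3 = 4^3 = 64, not 16.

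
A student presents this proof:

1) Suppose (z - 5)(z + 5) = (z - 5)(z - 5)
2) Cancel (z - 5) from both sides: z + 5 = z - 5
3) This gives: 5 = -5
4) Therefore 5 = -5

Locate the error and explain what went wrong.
Step 2: Cancel (z - 5) from both sides: z + 5 = z - 5

Step 2 cancels (z - 5) from both sides. This is only valid if (z - 5) ≠ 0, i.e., z ≠ 5. When z = 5, both sides equal zero regardless of the other factors. The correct approach requires considering z = 5 as a separate case.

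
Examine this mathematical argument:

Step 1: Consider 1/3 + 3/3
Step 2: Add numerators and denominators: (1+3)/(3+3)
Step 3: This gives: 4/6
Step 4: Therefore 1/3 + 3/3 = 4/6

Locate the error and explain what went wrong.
Step 2: Add numerators and denominators: (1+3)/(3+3)

Step 2 incorrectly adds fractions by separately adding numerators and denominators. This is wrong. The correct method requires a common denominator: 1/3 + 3/3 = (1×3 + 3×3)/(3×3) = 12/9 = 4/3. The method used gives 4/6, which is different.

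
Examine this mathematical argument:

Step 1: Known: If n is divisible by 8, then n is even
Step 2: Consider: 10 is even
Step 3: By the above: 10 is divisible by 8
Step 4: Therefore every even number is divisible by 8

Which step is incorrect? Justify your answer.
Step 3: By the above: 10 is divisible by 8

Step 3 commits the fallacy of affirming the consequent. The known fact 'divisible by 8 → even' does NOT imply 'even → divisible by 8'. That would be the converse, which is false. For example, 10 is even but 10 ÷ 8 = 1.25, which is not an integer.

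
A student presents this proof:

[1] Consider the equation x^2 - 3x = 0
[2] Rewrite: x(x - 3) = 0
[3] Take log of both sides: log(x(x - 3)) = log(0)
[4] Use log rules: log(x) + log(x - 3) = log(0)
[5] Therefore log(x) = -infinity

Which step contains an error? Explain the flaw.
Step 3: Take log of both sides: log(x(x - 3)) = log(0)

Step 3 takes the logarithm of both sides, resulting in log(0) on the right side. The logarithm is only defined for positive numbers; log(0) is undefined (approaches negative infinity). This operation is invalid.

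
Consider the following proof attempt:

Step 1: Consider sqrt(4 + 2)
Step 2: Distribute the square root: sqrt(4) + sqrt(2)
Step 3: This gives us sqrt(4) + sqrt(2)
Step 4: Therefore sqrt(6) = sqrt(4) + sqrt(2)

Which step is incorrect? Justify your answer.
Step 2: Distribute the square root: sqrt(4) + sqrt(2)

Step 2 incorrectly 'distributes' the square root over addition. The square root function does not distribute: sqrt(a + b) ≠ sqrt(a) + sqrt(b). In fact, sqrt(4 + 2) = sqrt(6) ≈ 2.4495, while sqrt(4) + sqrt(2) ≈ 3.4142.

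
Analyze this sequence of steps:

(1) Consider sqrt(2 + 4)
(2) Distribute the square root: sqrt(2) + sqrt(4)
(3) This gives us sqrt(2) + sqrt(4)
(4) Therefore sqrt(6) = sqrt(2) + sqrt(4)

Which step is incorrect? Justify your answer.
Step 2: Distribute the square root: sqrt(2) + sqrt(4)

Step 2 incorrectly 'distributes' the square root over addition. The square root function does not distribute: sqrt(a + b) ≠ sqrt(a) + sqrt(b). In fact, sqrt(2 + 4) = sqrt(6) ≈ 2.4495, while sqrt(2) + sqrt(4) ≈ 3.4142.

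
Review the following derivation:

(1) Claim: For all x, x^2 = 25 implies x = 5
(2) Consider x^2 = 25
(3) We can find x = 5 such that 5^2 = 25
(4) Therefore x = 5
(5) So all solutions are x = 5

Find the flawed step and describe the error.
Step 4: Therefore x = 5

Step 4 incorrectly concludes that x = 5 is the only solution. The proof shows that x = 5 is A solution (existence), but does not show it is the ONLY solution (uniqueness). In fact, x = -5 is also a solution since (-5)^2 = 25. Finding one solution doesn't prove there are no others.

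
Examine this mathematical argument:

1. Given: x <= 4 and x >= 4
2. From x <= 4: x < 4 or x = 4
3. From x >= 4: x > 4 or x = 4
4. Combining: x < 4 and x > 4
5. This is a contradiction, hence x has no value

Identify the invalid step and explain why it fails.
Step 4: Combining: x < 4 and x > 4

Step 4 incorrectly combines the conditions. From x <= 4 and x >= 4, the intersection is x = 4. The error treats the 'or' cases as 'and' requirements. The correct conclusion is that x = 4 is the unique solution, not that no solution exists.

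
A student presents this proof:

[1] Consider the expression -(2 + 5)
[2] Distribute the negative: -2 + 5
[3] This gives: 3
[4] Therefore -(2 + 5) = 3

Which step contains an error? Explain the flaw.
Step 2: Distribute the negative: -2 + 5

Step 2 incorrectly distributes the negative sign. The correct distribution is -(2 + 5) = -2 - 5 = -7. The negative must be applied to both terms, not just the first. The error treats -(2 + 5) as -2 + 5, which equals 3 instead of -7.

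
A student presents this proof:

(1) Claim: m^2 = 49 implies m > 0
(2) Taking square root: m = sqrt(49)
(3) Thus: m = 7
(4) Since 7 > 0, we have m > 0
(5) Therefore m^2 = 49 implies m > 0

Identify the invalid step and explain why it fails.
Step 2: Taking square root: m = sqrt(49)

Step 2 takes the square root and assumes the positive root only. The equation m^2 = 49 actually has two solutions: m = 7 and m = -7. The proof silently assumes m > 0 without justification, then uses this assumption to conclude m > 0, which is circular. The counterexample m = -7 shows the claim is false.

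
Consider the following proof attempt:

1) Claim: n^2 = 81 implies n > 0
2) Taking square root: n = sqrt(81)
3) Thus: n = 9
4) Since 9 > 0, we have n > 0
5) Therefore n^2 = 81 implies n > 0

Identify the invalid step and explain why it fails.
Step 2: Taking square root: n = sqrt(81)

Step 2 takes the square root and assumes the positive root only. The equation n^2 = 81 actually has two solutions: n = 9 and n = -9. The proof silently assumes n > 0 without justification, then uses this assumption to conclude n > 0, which is circular. The counterexample n = -9 shows the claim is false.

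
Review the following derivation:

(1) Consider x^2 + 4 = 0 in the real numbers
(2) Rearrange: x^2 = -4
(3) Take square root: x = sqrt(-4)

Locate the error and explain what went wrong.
Step 3: Take square root: x = sqrt(-4)

Step 3 takes the square root of -4, which is negative. In the real number system, the square root of a negative number is undefined. The equation x^2 + 4 = 0 has no real solutions. Square roots of negative numbers only exist in the complex numbers.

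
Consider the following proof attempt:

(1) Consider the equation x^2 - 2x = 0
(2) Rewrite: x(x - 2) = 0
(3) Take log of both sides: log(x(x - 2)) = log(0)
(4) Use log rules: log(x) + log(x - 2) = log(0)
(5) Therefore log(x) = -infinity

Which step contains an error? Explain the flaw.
Step 3: Take log of both sides: log(x(x - 2)) = log(0)

Step 3 takes the logarithm of both sides, resulting in log(0) on the right side. The logarithm is only defined for positive numbers; log(0) is undefined (approaches negative infinity). This operation is invalid.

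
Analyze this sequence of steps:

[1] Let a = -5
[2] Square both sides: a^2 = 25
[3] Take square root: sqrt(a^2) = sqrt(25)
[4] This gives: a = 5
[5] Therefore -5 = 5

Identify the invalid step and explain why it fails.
Step 4: This gives: a = 5

Step 4 incorrectly states that sqrt(a^2) = a. The correct identity is sqrt(a^2) = |a|. Since a = -5 < 0, we have sqrt(a^2) = |-5| = 5, not a = -5.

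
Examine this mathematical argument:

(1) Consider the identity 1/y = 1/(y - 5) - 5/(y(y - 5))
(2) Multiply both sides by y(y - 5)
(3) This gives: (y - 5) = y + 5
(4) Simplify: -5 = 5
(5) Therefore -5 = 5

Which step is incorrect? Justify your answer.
Step 3: This gives: (y - 5) = y + 5

Step 3 makes a sign error when clearing denominators. Multiplying -5/(y(y - 5)) by y(y - 5) gives -5, not +5. The correct result is (y - 5) = y - 5, which is trivially true, not (y - 5) = y + 5. (Step 1 is a valid identity: 1/(y - 5) - 5/(y(y - 5)) = (y - 5)/(y(y - 5)) = 1/y.)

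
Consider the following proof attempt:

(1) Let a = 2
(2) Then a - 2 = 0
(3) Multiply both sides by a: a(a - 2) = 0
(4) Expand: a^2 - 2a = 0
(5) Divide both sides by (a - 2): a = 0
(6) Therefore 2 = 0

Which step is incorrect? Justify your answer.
Step 5: Divide both sides by (a - 2): a = 0

Step 5 divides both sides by (a - 2). However, since a = 2, we have (a - 2) = 0. Division by zero is undefined, making this step invalid.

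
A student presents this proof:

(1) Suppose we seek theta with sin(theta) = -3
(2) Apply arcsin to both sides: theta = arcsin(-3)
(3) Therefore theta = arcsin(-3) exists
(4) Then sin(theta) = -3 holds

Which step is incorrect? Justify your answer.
Step 2: Apply arcsin to both sides: theta = arcsin(-3)

Step 2 applies arcsin to -3. However, arcsin(x) is only defined for x in [-1, 1] because sin(theta) can only produce values in that range. Since |-3| > 1, arcsin(-3) is undefined. There is no angle whose sine equals -3.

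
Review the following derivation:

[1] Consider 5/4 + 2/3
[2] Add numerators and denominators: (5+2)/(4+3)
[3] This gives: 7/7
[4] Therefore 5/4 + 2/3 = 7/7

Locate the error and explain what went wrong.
Step 2: Add numerators and denominators: (5+2)/(4+3)

Step 2 incorrectly adds fractions by separately adding numerators and denominators. This is wrong. The correct method requires a common denominator: 5/4 + 2/3 = (5×3 + 2×4)/(4×3) = 23/12 = 23/12. The method used gives 7/7, which is different.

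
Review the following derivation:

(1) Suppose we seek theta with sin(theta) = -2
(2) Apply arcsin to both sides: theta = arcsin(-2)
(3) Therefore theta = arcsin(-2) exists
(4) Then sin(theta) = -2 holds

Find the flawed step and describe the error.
Step 2: Apply arcsin to both sides: theta = arcsin(-2)

Step 2 applies arcsin to -2. However, arcsin(x) is only defined for x in [-1, 1] because sin(theta) can only produce values in that range. Since |-2| > 1, arcsin(-2) is undefined. There is no angle whose sine equals -2.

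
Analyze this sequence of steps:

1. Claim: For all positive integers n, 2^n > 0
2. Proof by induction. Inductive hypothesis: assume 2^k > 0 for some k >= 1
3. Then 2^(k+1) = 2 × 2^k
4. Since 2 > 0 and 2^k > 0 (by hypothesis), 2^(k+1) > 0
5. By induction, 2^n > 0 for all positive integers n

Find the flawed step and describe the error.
Step 5: By induction, 2^n > 0 for all positive integers n

Step 5 concludes the proof by induction, but no base case was ever established. A valid induction proof requires: (1) a base case proving 2^1 > 0, and (2) an inductive step showing IF 2^k > 0 THEN 2^(k+1) > 0. Steps 2-4 correctly establish the inductive step, but without the base case the conclusion in step 5 does not follow.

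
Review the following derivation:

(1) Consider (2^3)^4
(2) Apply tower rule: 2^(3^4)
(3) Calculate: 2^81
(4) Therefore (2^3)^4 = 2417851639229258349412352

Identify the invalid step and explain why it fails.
Step 2: Apply tower rule: 2^(3^4)

Step 2 incorrectly states that (a^b)^c = a^(b^c). The correct rule is (a^b)^c = a^(b×c). The actual value is (2^3)^4 = 2^12 = 4096, not 2^81 = 2417851639229258349412352.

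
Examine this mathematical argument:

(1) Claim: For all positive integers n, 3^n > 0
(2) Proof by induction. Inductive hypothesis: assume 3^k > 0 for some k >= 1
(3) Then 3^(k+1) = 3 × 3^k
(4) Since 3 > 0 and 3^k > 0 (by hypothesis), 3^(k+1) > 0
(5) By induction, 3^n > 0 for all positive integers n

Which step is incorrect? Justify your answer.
Step 5: By induction, 3^n > 0 for all positive integers n

Step 5 concludes the proof by induction, but no base case was ever established. A valid induction proof requires: (1) a base case proving 3^1 > 0, and (2) an inductive step showing IF 3^k > 0 THEN 3^(k+1) > 0. Steps 2-4 correctly establish the inductive step, but without the base case the conclusion in step 5 does not follow.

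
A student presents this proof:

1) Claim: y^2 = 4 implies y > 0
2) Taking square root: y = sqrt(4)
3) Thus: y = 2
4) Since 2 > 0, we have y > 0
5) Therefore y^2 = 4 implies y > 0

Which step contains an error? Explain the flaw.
Step 2: Taking square root: y = sqrt(4)

Step 2 takes the square root and assumes the positive root only. The equation y^2 = 4 actually has two solutions: y = 2 and y = -2. The proof silently assumes y > 0 without justification, then uses this assumption to conclude y > 0, which is circular. The counterexample y = -2 shows the claim is false.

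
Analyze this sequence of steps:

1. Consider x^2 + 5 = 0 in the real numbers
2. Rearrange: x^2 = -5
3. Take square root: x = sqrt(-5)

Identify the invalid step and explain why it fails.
Step 3: Take square root: x = sqrt(-5)

Step 3 takes the square root of -5, which is negative. In the real number system, the square root of a negative number is undefined. The equation x^2 + 5 = 0 has no real solutions. Square roots of negative numbers only exist in the complex numbers.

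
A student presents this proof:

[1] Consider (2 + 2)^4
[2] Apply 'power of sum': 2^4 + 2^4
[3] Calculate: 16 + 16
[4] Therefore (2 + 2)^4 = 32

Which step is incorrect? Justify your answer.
Step 2: Apply 'power of sum': 2^4 + 2^4

Step 2 incorrectly applies a non-existent rule '(a+b)^n = a^n + b^n'. This is false in general. The correct expansion uses the binomial theorem. The actual value is (2 + 2)^4 = 4^4 = 256, not 32.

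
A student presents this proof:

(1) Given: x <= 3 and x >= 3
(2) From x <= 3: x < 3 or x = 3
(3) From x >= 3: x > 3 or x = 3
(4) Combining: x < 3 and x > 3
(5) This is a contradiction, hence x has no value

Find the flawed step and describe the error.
Step 4: Combining: x < 3 and x > 3

Step 4 incorrectly combines the conditions. From x <= 3 and x >= 3, the intersection is x = 3. The error treats the 'or' cases as 'and' requirements. The correct conclusion is that x = 3 is the unique solution, not that no solution exists.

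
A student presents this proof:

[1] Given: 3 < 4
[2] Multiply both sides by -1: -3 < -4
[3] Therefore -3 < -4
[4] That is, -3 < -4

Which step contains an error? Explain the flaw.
Step 2: Multiply both sides by -1: -3 < -4

Step 2 multiplies both sides by -1 but fails to reverse the inequality sign. When multiplying (or dividing) an inequality by a negative number, the direction must be reversed. Since 3 < 4, we should get -3 > -4, i.e., -3 > -4.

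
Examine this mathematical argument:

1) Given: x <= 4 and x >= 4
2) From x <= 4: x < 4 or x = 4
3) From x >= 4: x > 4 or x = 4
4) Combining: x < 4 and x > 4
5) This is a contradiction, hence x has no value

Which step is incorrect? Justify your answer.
Step 4: Combining: x < 4 and x > 4

Step 4 incorrectly combines the conditions. From x <= 4 and x >= 4, the intersection is x = 4. The error treats the 'or' cases as 'and' requirements. The correct conclusion is that x = 4 is the unique solution, not that no solution exists.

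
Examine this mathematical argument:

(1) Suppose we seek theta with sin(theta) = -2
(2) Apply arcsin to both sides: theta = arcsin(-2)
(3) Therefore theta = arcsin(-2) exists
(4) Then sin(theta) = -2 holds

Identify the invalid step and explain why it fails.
Step 2: Apply arcsin to both sides: theta = arcsin(-2)

Step 2 applies arcsin to -2. However, arcsin(x) is only defined for x in [-1, 1] because sin(theta) can only produce values in that range. Since |-2| > 1, arcsin(-2) is undefined. There is no angle whose sine equals -2.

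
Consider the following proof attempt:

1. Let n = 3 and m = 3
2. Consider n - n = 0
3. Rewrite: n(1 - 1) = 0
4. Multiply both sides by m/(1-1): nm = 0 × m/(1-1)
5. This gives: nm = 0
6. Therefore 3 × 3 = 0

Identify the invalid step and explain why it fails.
Step 4: Multiply both sides by m/(1-1): nm = 0 × m/(1-1)

Step 4 multiplies both sides by m/(1-1). However, 1-1 = 0, so this is multiplication by m/0, which is undefined. We cannot multiply by an undefined expression.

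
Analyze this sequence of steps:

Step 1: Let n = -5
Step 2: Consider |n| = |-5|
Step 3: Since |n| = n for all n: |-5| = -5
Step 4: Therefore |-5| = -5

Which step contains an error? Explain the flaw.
Step 3: Since |n| = n for all n: |-5| = -5

Step 3 incorrectly states that |n| = n for all n. The correct definition is |n| = n when n >= 0, and |n| = -n when n < 0. Since -5 < 0, we have |-5| = -(-5) = 5, not -5.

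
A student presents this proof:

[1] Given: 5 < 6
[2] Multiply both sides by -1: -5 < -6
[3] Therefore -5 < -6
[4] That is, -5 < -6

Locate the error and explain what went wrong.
Step 2: Multiply both sides by -1: -5 < -6

Step 2 multiplies both sides by -1 but fails to reverse the inequality sign. When multiplying (or dividing) an inequality by a negative number, the direction must be reversed. Since 5 < 6, we should get -5 > -6, i.e., -5 > -6.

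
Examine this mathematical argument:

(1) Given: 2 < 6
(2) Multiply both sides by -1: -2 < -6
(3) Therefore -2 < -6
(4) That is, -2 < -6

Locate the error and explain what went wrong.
Step 2: Multiply both sides by -1: -2 < -6

Step 2 multiplies both sides by -1 but fails to reverse the inequality sign. When multiplying (or dividing) an inequality by a negative number, the direction must be reversed. Since 2 < 6, we should get -2 > -6, i.e., -2 > -6.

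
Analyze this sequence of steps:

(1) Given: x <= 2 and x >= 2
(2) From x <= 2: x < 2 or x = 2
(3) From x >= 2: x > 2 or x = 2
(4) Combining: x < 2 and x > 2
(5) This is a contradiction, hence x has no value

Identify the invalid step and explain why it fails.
Step 4: Combining: x < 2 and x > 2

Step 4 incorrectly combines the conditions. From x <= 2 and x >= 2, the intersection is x = 2. The error treats the 'or' cases as 'and' requirements. The correct conclusion is that x = 2 is the unique solution, not that no solution exists.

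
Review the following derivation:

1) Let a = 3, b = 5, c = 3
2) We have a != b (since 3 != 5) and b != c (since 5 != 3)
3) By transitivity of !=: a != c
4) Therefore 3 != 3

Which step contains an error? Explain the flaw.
Step 3: By transitivity of !=: a != c

Step 3 incorrectly applies transitivity to the '!=' relation. Transitivity states: if a R b and b R c, then a R c. However, '!=' is not transitive. Counterexample: 3 != 5 and 5 != 3, but 3 = 3 (both equal 3). Transitivity holds for relations like <, <=, =, but not for !=.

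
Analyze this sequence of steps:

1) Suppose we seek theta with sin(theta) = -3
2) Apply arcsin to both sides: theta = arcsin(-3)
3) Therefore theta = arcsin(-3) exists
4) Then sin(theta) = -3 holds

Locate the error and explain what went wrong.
Step 2: Apply arcsin to both sides: theta = arcsin(-3)

Step 2 applies arcsin to -3. However, arcsin(x) is only defined for x in [-1, 1] because sin(theta) can only produce values in that range. Since |-3| > 1, arcsin(-3) is undefined. There is no angle whose sine equals -3.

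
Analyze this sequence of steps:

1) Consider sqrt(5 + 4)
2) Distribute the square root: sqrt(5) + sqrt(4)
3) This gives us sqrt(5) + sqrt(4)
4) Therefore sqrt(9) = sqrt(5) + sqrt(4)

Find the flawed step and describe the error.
Step 2: Distribute the square root: sqrt(5) + sqrt(4)

Step 2 incorrectly 'distributes' the square root over addition. The square root function does not distribute: sqrt(a + b) ≠ sqrt(a) + sqrt(b). In fact, sqrt(5 + 4) = sqrt(9) ≈ 3.0000, while sqrt(5) + sqrt(4) ≈ 4.2361.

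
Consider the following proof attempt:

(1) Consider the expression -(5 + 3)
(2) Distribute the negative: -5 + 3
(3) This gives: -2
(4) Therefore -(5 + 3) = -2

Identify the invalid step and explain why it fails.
Step 2: Distribute the negative: -5 + 3

Step 2 incorrectly distributes the negative sign. The correct distribution is -(5 + 3) = -5 - 3 = -8. The negative must be applied to both terms, not just the first. The error treats -(5 + 3) as -5 + 3, which equals -2 instead of -8.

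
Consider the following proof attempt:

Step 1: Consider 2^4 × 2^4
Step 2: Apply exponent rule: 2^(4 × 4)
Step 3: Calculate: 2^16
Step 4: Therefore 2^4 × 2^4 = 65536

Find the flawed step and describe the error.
Step 2: Apply exponent rule: 2^(4 × 4)

Step 2 incorrectly states that a^b × a^c = a^(b×c). The correct rule is a^b × a^c = a^(b+c). The actual value is 2^4 × 2^4 = 2^8 = 256, not 2^16 = 65536.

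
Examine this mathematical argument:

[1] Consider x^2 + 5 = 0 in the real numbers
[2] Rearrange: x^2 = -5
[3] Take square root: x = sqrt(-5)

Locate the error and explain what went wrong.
Step 3: Take square root: x = sqrt(-5)

Step 3 takes the square root of -5, which is negative. In the real number system, the square root of a negative number is undefined. The equation x^2 + 5 = 0 has no real solutions. Square roots of negative numbers only exist in the complex numbers.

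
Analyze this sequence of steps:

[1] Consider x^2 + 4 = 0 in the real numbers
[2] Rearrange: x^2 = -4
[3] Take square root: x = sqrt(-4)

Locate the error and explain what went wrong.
Step 3: Take square root: x = sqrt(-4)

Step 3 takes the square root of -4, which is negative. In the real number system, the square root of a negative number is undefined. The equation x^2 + 4 = 0 has no real solutions. Square roots of negative numbers only exist in the complex numbers.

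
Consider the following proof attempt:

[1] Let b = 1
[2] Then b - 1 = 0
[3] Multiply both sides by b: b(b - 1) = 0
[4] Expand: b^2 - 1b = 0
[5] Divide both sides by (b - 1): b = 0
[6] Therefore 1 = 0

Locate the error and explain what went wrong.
Step 5: Divide both sides by (b - 1): b = 0

Step 5 divides both sides by (b - 1). However, since b = 1, we have (b - 1) = 0. Division by zero is undefined, making this step invalid.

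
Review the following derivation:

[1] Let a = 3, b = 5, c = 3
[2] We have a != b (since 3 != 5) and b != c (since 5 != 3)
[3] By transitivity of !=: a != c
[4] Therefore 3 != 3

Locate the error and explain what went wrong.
Step 3: By transitivity of !=: a != c

Step 3 incorrectly applies transitivity to the '!=' relation. Transitivity states: if a R b and b R c, then a R c. However, '!=' is not transitive. Counterexample: 3 != 5 and 5 != 3, but 3 = 3 (both equal 3). Transitivity holds for relations like <, <=, =, but not for !=.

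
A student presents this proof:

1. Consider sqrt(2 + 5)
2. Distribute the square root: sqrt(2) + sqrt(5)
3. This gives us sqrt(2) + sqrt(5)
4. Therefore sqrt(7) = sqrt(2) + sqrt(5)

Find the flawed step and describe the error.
Step 2: Distribute the square root: sqrt(2) + sqrt(5)

Step 2 incorrectly 'distributes' the square root over addition. The square root function does not distribute: sqrt(a + b) ≠ sqrt(a) + sqrt(b). In fact, sqrt(2 + 5) = sqrt(7) ≈ 2.6458, while sqrt(2) + sqrt(5) ≈ 3.6503.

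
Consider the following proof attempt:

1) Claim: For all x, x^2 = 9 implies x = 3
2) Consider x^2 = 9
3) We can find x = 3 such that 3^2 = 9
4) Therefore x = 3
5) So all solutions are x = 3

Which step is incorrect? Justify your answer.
Step 4: Therefore x = 3

Step 4 incorrectly concludes that x = 3 is the only solution. The proof shows that x = 3 is A solution (existence), but does not show it is the ONLY solution (uniqueness). In fact, x = -3 is also a solution since (-3)^2 = 9. Finding one solution doesn't prove there are no others.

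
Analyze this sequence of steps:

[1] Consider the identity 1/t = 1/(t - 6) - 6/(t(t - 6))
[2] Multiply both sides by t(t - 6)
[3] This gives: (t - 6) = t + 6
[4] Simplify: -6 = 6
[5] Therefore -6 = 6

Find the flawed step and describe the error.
Step 3: This gives: (t - 6) = t + 6

Step 3 makes a sign error when clearing denominators. Multiplying -6/(t(t - 6)) by t(t - 6) gives -6, not +6. The correct result is (t - 6) = t - 6, which is trivially true, not (t - 6) = t + 6. (Step 1 is a valid identity: 1/(t - 6) - 6/(t(t - 6)) = (t - 6)/(t(t - 6)) = 1/t.)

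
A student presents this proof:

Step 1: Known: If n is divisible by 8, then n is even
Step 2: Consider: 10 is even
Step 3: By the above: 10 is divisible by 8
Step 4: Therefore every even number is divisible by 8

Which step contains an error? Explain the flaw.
Step 3: By the above: 10 is divisible by 8

Step 3 commits the fallacy of affirming the consequent. The known fact 'divisible by 8 → even' does NOT imply 'even → divisible by 8'. That would be the converse, which is false. For example, 10 is even but 10 ÷ 8 = 1.25, which is not an integer.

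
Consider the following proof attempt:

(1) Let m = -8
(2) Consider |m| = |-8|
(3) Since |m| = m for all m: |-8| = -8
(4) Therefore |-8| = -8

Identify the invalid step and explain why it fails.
Step 3: Since |m| = m for all m: |-8| = -8

Step 3 incorrectly states that |m| = m for all m. The correct definition is |m| = m when m >= 0, and |m| = -m when m < 0. Since -8 < 0, we have |-8| = -(-8) = 8, not -8.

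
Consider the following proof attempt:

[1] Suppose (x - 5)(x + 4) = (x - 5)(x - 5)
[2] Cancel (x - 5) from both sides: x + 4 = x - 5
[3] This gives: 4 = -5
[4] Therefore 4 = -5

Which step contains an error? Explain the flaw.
Step 2: Cancel (x - 5) from both sides: x + 4 = x - 5

Step 2 cancels (x - 5) from both sides. This is only valid if (x - 5) ≠ 0, i.e., x ≠ 5. When x = 5, both sides equal zero regardless of the other factors. The correct approach requires considering x = 5 as a separate case.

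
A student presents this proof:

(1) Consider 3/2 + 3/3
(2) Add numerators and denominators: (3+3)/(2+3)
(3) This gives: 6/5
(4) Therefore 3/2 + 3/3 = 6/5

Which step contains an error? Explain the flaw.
Step 2: Add numerators and denominators: (3+3)/(2+3)

Step 2 incorrectly adds fractions by separately adding numerators and denominators. This is wrong. The correct method requires a common denominator: 3/2 + 3/3 = (3×3 + 3×2)/(2×3) = 15/6 = 5/2. The method used gives 6/5, which is different.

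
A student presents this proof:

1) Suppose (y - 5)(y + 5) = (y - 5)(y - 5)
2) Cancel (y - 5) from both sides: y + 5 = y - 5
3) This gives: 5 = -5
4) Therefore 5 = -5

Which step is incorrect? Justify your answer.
Step 2: Cancel (y - 5) from both sides: y + 5 = y - 5

Step 2 cancels (y - 5) from both sides. This is only valid if (y - 5) ≠ 0, i.e., y ≠ 5. When y = 5, both sides equal zero regardless of the other factors. The correct approach requires considering y = 5 as a separate case.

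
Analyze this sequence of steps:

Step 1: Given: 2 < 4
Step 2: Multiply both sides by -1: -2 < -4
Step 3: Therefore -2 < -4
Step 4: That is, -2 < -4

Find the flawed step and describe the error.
Step 2: Multiply both sides by -1: -2 < -4

Step 2 multiplies both sides by -1 but fails to reverse the inequality sign. When multiplying (or dividing) an inequality by a negative number, the direction must be reversed. Since 2 < 4, we should get -2 > -4, i.e., -2 > -4.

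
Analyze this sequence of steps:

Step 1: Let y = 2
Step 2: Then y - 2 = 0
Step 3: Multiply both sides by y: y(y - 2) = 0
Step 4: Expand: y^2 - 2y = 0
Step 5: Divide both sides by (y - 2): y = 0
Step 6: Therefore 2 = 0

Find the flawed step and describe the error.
Step 5: Divide both sides by (y - 2): y = 0

Step 5 divides both sides by (y - 2). However, since y = 2, we have (y - 2) = 0. Division by zero is undefined, making this step invalid.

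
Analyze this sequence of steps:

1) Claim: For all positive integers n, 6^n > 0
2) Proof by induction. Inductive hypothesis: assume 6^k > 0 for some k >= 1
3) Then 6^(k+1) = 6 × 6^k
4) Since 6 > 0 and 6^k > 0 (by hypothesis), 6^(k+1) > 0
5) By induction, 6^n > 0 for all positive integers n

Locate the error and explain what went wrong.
Step 5: By induction, 6^n > 0 for all positive integers n

Step 5 concludes the proof by induction, but no base case was ever established. A valid induction proof requires: (1) a base case proving 6^1 > 0, and (2) an inductive step showing IF 6^k > 0 THEN 6^(k+1) > 0. Steps 2-4 correctly establish the inductive step, but without the base case the conclusion in step 5 does not follow.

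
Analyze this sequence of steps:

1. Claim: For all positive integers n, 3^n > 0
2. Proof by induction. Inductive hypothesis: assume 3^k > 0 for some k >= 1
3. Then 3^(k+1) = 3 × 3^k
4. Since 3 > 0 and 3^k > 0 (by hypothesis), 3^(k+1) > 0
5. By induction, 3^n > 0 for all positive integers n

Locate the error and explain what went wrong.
Step 5: By induction, 3^n > 0 for all positive integers n

Step 5 concludes the proof by induction, but no base case was ever established. A valid induction proof requires: (1) a base case proving 3^1 > 0, and (2) an inductive step showing IF 3^k > 0 THEN 3^(k+1) > 0. Steps 2-4 correctly establish the inductive step, but without the base case the conclusion in step 5 does not follow.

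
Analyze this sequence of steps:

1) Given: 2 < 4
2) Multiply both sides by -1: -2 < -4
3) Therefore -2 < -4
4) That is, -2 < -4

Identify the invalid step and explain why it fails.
Step 2: Multiply both sides by -1: -2 < -4

Step 2 multiplies both sides by -1 but fails to reverse the inequality sign. When multiplying (or dividing) an inequality by a negative number, the direction must be reversed. Since 2 < 4, we should get -2 > -4, i.e., -2 > -4.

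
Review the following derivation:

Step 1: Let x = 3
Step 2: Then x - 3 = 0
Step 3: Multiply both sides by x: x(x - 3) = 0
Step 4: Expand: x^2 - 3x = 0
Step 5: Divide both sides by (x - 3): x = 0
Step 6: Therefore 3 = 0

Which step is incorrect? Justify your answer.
Step 5: Divide both sides by (x - 3): x = 0

Step 5 divides both sides by (x - 3). However, since x = 3, we have (x - 3) = 0. Division by zero is undefined, making this step invalid.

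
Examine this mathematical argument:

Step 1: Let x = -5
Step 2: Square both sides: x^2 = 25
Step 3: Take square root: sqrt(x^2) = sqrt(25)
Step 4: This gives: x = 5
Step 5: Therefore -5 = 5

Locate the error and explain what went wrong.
Step 4: This gives: x = 5

Step 4 incorrectly states that sqrt(x^2) = x. The correct identity is sqrt(x^2) = |x|. Since x = -5 < 0, we have sqrt(x^2) = |-5| = 5, not x = -5.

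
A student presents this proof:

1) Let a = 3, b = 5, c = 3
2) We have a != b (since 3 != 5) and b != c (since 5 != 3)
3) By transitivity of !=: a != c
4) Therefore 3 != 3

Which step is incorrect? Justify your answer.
Step 3: By transitivity of !=: a != c

Step 3 incorrectly applies transitivity to the '!=' relation. Transitivity states: if a R b and b R c, then a R c. However, '!=' is not transitive. Counterexample: 3 != 5 and 5 != 3, but 3 = 3 (both equal 3). Transitivity holds for relations like <, <=, =, but not for !=.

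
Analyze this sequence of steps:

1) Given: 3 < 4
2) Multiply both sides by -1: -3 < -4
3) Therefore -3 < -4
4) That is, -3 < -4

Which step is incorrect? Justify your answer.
Step 2: Multiply both sides by -1: -3 < -4

Step 2 multiplies both sides by -1 but fails to reverse the inequality sign. When multiplying (or dividing) an inequality by a negative number, the direction must be reversed. Since 3 < 4, we should get -3 > -4, i.e., -3 > -4.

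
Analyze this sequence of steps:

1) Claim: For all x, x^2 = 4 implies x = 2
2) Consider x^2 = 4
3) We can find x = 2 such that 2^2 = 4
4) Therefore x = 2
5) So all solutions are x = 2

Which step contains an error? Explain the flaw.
Step 4: Therefore x = 2

Step 4 incorrectly concludes that x = 2 is the only solution. The proof shows that x = 2 is A solution (existence), but does not show it is the ONLY solution (uniqueness). In fact, x = -2 is also a solution since (-2)^2 = 4. Finding one solution doesn't prove there are no others.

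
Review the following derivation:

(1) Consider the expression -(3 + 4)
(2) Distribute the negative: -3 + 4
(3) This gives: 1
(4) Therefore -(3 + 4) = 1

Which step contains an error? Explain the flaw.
Step 2: Distribute the negative: -3 + 4

Step 2 incorrectly distributes the negative sign. The correct distribution is -(3 + 4) = -3 - 4 = -7. The negative must be applied to both terms, not just the first. The error treats -(3 + 4) as -3 + 4, which equals 1 instead of -7.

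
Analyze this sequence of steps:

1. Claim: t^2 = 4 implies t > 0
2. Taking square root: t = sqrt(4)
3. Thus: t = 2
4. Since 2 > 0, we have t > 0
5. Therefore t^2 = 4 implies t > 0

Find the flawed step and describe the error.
Step 2: Taking square root: t = sqrt(4)

Step 2 takes the square root and assumes the positive root only. The equation t^2 = 4 actually has two solutions: t = 2 and t = -2. The proof silently assumes t > 0 without justification, then uses this assumption to conclude t > 0, which is circular. The counterexample t = -2 shows the claim is false.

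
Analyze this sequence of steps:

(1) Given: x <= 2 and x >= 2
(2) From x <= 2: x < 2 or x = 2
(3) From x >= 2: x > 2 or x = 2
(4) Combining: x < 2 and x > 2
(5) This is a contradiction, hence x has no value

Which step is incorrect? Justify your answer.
Step 4: Combining: x < 2 and x > 2

Step 4 incorrectly combines the conditions. From x <= 2 and x >= 2, the intersection is x = 2. The error treats the 'or' cases as 'and' requirements. The correct conclusion is that x = 2 is the unique solution, not that no solution exists.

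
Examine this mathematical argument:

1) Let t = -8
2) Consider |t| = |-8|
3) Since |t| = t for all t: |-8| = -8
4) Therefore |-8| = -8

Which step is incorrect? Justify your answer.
Step 3: Since |t| = t for all t: |-8| = -8

Step 3 incorrectly states that |t| = t for all t. The correct definition is |t| = t when t >= 0, and |t| = -t when t < 0. Since -8 < 0, we have |-8| = -(-8) = 8, not -8.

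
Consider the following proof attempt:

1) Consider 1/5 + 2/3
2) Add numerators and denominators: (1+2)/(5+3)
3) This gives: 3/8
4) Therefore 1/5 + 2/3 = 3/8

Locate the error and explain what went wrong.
Step 2: Add numerators and denominators: (1+2)/(5+3)

Step 2 incorrectly adds fractions by separately adding numerators and denominators. This is wrong. The correct method requires a common denominator: 1/5 + 2/3 = (1×3 + 2×5)/(5×3) = 13/15 = 13/15. The method used gives 3/8, which is different.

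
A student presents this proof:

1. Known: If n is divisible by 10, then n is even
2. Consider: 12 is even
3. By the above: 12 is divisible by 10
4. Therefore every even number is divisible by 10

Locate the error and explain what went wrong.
Step 3: By the above: 12 is divisible by 10

Step 3 commits the fallacy of affirming the consequent. The known fact 'divisible by 10 → even' does NOT imply 'even → divisible by 10'. That would be the converse, which is false. For example, 12 is even but 12 ÷ 10 = 1.20, which is not an integer.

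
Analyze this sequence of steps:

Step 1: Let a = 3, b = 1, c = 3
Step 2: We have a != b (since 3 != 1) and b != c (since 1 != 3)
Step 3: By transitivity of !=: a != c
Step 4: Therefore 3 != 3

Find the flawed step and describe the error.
Step 3: By transitivity of !=: a != c

Step 3 incorrectly applies transitivity to the '!=' relation. Transitivity states: if a R b and b R c, then a R c. However, '!=' is not transitive. Counterexample: 3 != 1 and 1 != 3, but 3 = 3 (both equal 3). Transitivity holds for relations like <, <=, =, but not for !=.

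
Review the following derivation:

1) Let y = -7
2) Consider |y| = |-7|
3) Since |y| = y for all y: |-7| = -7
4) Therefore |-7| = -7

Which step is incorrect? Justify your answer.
Step 3: Since |y| = y for all y: |-7| = -7

Step 3 incorrectly states that |y| = y for all y. The correct definition is |y| = y when y >= 0, and |y| = -y when y < 0. Since -7 < 0, we have |-7| = -(-7) = 7, not -7.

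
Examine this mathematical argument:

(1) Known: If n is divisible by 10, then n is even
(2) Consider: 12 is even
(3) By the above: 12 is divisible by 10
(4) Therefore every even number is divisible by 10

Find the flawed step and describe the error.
Step 3: By the above: 12 is divisible by 10

Step 3 commits the fallacy of affirming the consequent. The known fact 'divisible by 10 → even' does NOT imply 'even → divisible by 10'. That would be the converse, which is false. For example, 12 is even but 12 ÷ 10 = 1.20, which is not an integer.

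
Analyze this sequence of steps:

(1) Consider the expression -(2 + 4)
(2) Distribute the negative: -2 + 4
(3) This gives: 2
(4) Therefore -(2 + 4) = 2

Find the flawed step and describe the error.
Step 2: Distribute the negative: -2 + 4

Step 2 incorrectly distributes the negative sign. The correct distribution is -(2 + 4) = -2 - 4 = -6. The negative must be applied to both terms, not just the first. The error treats -(2 + 4) as -2 + 4, which equals 2 instead of -6.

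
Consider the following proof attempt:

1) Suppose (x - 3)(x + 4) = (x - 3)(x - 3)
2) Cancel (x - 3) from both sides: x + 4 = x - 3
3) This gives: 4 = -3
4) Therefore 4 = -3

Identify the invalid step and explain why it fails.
Step 2: Cancel (x - 3) from both sides: x + 4 = x - 3

Step 2 cancels (x - 3) from both sides. This is only valid if (x - 3) ≠ 0, i.e., x ≠ 3. When x = 3, both sides equal zero regardless of the other factors. The correct approach requires considering x = 3 as a separate case.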